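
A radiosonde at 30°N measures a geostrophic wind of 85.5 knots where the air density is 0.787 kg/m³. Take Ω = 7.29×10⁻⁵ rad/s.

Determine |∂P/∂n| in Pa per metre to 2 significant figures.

Coriolis parameter at 30°N:
f = 2Ω sin φ = 2 × 7.29×10⁻⁵ × sin 30° = 7.29×10⁻⁵ s⁻¹
Wind speed in SI: 85.5 knots = 44.0 m/s
Geostrophic balance rearranged: |∂P/∂n| = f ρ V_g
|∂P/∂n| = 7.29×10⁻⁵ × 0.787 × 44.0 = 2.52×10⁻³ Pa/m

2.5×10⁻³ Pa/m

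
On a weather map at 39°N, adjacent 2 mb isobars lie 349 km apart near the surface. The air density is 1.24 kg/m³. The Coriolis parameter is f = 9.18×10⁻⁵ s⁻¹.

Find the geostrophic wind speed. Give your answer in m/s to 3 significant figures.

Pressure gradient: |∂P/∂n| = 200 Pa / 349000 m = 5.73×10⁻⁴ Pa/m
Geostrophic balance (pressure-gradient force = Coriolis force):
V_g = (1/(fρ)) |∂P/∂n| = 5.73×10⁻⁴ / (9.18×10⁻⁵ × 1.24) = 5.03 m/s

5.03 m/s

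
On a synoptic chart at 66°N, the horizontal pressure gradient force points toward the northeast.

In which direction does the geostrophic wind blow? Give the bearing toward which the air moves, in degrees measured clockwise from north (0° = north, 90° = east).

135°

The pressure-gradient force points toward the northeast (bearing 045°).
Geostrophic balance: in the Northern Hemisphere the Coriolis force deflects motion to the right, so the geostrophic wind blows 90° to the right of the pressure-gradient force (low pressure on the left).
Rotating 045° by 90° clockwise gives 135° — the wind blows toward the southeast.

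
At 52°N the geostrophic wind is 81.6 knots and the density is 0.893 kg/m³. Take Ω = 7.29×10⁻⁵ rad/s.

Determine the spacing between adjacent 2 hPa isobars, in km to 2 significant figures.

Coriolis parameter at 52°N:
f = 2Ω sin φ = 2 × 7.29×10⁻⁵ × sin 52° = 1.15×10⁻⁴ s⁻¹
Wind speed in SI: 81.6 knots = 42.0 m/s
Geostrophic balance rearranged: |∂P/∂n| = f ρ V_g
|∂P/∂n| = 1.15×10⁻⁴ × 0.893 × 42.0 = 4.31×10⁻³ Pa/m
Isobar spacing: Δn = ΔP/|∂P/∂n| = 200 Pa / 4.31×10⁻³ Pa/m = 46437 m ≈ 46 km

46 km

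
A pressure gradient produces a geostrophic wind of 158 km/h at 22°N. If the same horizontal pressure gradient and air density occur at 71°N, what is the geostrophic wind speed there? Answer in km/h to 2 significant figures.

63 km/h

With the same pressure gradient and density, V_g ∝ 1/f ∝ 1/sin φ.
V₂ = V₁ · sin φ₁ / sin φ₂ = 158 × sin 22° / sin 71°
V₂ = 158 × 0.3746/0.9455 = 63 km/h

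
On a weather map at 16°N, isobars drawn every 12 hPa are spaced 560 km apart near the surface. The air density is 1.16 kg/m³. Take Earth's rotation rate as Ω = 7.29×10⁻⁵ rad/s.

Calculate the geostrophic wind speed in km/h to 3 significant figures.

Coriolis parameter at 16°N:
f = 2Ω sin φ = 2 × 7.29×10⁻⁵ × sin 16° = 4.02×10⁻⁵ s⁻¹
Pressure gradient: |∂P/∂n| = 1200 Pa / 560000 m = 2.14×10⁻³ Pa/m
Geostrophic balance (pressure-gradient force = Coriolis force):
V_g = (1/(fρ)) |∂P/∂n| = 2.14×10⁻³ / (4.02×10⁻⁵ × 1.16) = 46.0 m/s
Converting: 46.0 m/s × 3.6 = 165 km/h

165 km/h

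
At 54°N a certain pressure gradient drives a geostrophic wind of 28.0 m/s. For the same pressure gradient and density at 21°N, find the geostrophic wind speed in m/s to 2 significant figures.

63 m/s

With the same pressure gradient and density, V_g ∝ 1/f ∝ 1/sin φ.
V₂ = V₁ · sin φ₁ / sin φ₂ = 28.0 × sin 54° / sin 21°
V₂ = 28.0 × 0.8090/0.3584 = 63 m/s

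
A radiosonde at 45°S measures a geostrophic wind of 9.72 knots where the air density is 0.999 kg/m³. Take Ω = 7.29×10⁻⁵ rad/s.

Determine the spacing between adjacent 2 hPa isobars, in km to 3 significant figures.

Coriolis parameter at 45°S:
f = 2Ω sin φ = 2 × 7.29×10⁻⁵ × sin 45° = 1.03×10⁻⁴ s⁻¹
Wind speed in SI: 9.72 knots = 5.00 m/s
Geostrophic balance rearranged: |∂P/∂n| = f ρ V_g
|∂P/∂n| = 1.03×10⁻⁴ × 0.999 × 5.00 = 5.15×10⁻⁴ Pa/m
Isobar spacing: Δn = ΔP/|∂P/∂n| = 200 Pa / 5.15×10⁻⁴ Pa/m = 388345 m ≈ 388 km

388 km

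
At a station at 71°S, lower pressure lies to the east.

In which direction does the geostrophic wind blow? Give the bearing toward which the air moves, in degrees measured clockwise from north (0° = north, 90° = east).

The pressure-gradient force points toward the east (bearing 090°).
Geostrophic balance: in the Southern Hemisphere the Coriolis force deflects motion to the left, so the geostrophic wind blows 90° to the left of the pressure-gradient force (low pressure on the right).
Rotating 090° by 90° counterclockwise gives 000° — the wind blows toward the north.

000°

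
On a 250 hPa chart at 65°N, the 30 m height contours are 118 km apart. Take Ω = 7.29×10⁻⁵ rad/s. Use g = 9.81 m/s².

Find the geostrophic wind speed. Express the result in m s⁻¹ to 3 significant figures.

Coriolis parameter at 65°N:
f = 2Ω sin φ = 2 × 7.29×10⁻⁵ × sin 65° = 1.32×10⁻⁴ s⁻¹
Height gradient: |∂Z/∂n| = 30 m / 118000 m = 2.54×10⁻⁴
On a pressure surface, geostrophic balance gives V_g = (g/f)|∂Z/∂n|:
V_g = 9.81 × 2.54×10⁻⁴ / 1.32×10⁻⁴ = 18.9 m/s

18.9 m s⁻¹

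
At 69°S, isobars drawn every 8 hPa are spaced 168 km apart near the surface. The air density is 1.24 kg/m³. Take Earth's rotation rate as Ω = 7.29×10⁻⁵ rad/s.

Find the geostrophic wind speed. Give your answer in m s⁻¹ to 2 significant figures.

28 m s⁻¹

Coriolis parameter at 69°S:
f = 2Ω sin φ = 2 × 7.29×10⁻⁵ × sin 69° = 1.36×10⁻⁴ s⁻¹
Pressure gradient: |∂P/∂n| = 800 Pa / 168000 m = 4.76×10⁻³ Pa/m
Geostrophic balance (pressure-gradient force = Coriolis force):
V_g = (1/(fρ)) |∂P/∂n| = 4.76×10⁻³ / (1.36×10⁻⁴ × 1.24) = 28.2 m/s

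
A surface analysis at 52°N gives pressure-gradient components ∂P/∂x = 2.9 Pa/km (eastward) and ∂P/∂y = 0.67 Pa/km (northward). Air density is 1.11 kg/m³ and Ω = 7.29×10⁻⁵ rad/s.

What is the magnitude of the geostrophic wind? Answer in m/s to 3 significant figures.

23.3 m/s

Coriolis parameter at 52°N:
f = 2Ω sin φ = 2 × 7.29×10⁻⁵ × sin 52° = 1.15×10⁻⁴ s⁻¹
Component geostrophic relations (x east, y north):
u_g = −(1/(fρ)) ∂P/∂y,  v_g = (1/(fρ)) ∂P/∂x
u_g = −(0.67×10⁻³)/(1.15×10⁻⁴ × 1.11) = −5.25 m/s;  v_g = (2.9×10⁻³)/(1.15×10⁻⁴ × 1.11) = 22.7 m/s
|V_g| = √(u_g² + v_g²) = 23.3 m/s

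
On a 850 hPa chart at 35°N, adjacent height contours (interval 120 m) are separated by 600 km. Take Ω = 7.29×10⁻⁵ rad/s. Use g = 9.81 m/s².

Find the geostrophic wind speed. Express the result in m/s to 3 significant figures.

23.5 m/s

Coriolis parameter at 35°N:
f = 2Ω sin φ = 2 × 7.29×10⁻⁵ × sin 35° = 8.36×10⁻⁵ s⁻¹
Height gradient: |∂Z/∂n| = 120 m / 600000 m = 2.00×10⁻⁴
On a pressure surface, geostrophic balance gives V_g = (g/f)|∂Z/∂n|:
V_g = 9.81 × 2.00×10⁻⁴ / 8.36×10⁻⁵ = 23.5 m/s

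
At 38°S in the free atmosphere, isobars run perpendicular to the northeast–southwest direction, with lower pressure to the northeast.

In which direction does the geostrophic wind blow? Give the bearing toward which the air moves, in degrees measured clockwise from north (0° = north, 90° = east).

The pressure-gradient force points toward the northeast (bearing 045°).
Geostrophic balance: in the Southern Hemisphere the Coriolis force deflects motion to the left, so the geostrophic wind blows 90° to the left of the pressure-gradient force (low pressure on the right).
Rotating 045° by 90° counterclockwise gives 315° — the wind blows toward the northwest.

315°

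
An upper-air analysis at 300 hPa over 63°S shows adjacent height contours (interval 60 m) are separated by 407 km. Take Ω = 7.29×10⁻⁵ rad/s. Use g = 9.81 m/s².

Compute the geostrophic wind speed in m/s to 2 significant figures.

Coriolis parameter at 63°S:
f = 2Ω sin φ = 2 × 7.29×10⁻⁵ × sin 63° = 1.30×10⁻⁴ s⁻¹
Height gradient: |∂Z/∂n| = 60 m / 407000 m = 1.47×10⁻⁴
On a pressure surface, geostrophic balance gives V_g = (g/f)|∂Z/∂n|:
V_g = 9.81 × 1.47×10⁻⁴ / 1.30×10⁻⁴ = 11.1 m/s

11 m/s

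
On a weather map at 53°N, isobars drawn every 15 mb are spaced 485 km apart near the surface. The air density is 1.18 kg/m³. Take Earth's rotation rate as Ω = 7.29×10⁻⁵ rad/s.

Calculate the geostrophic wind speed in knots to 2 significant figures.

Coriolis parameter at 53°N:
f = 2Ω sin φ = 2 × 7.29×10⁻⁵ × sin 53° = 1.16×10⁻⁴ s⁻¹
Pressure gradient: |∂P/∂n| = 1500 Pa / 485000 m = 3.09×10⁻³ Pa/m
Geostrophic balance (pressure-gradient force = Coriolis force):
V_g = (1/(fρ)) |∂P/∂n| = 3.09×10⁻³ / (1.16×10⁻⁴ × 1.18) = 22.5 m/s
Converting: 22.5 m/s × 1.944 = 44 knots

44 knots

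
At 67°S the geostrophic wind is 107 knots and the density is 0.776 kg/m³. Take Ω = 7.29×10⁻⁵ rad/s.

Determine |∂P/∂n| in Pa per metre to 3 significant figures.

Coriolis parameter at 67°S:
f = 2Ω sin φ = 2 × 7.29×10⁻⁵ × sin 67° = 1.34×10⁻⁴ s⁻¹
Wind speed in SI: 107 knots = 55.0 m/s
Geostrophic balance rearranged: |∂P/∂n| = f ρ V_g
|∂P/∂n| = 1.34×10⁻⁴ × 0.776 × 55.0 = 5.73×10⁻³ Pa/m

5.73×10⁻³ Pa/m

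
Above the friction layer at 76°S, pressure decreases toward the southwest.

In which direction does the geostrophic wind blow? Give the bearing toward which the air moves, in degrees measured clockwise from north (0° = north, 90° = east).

The pressure-gradient force points toward the southwest (bearing 225°).
Geostrophic balance: in the Southern Hemisphere the Coriolis force deflects motion to the left, so the geostrophic wind blows 90° to the left of the pressure-gradient force (low pressure on the right).
Rotating 225° by 90° counterclockwise gives 135° — the wind blows toward the southeast.

135°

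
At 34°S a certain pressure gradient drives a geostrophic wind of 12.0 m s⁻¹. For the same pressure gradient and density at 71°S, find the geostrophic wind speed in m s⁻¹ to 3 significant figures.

With the same pressure gradient and density, V_g ∝ 1/f ∝ 1/sin φ.
V₂ = V₁ · sin φ₁ / sin φ₂ = 12.0 × sin 34° / sin 71°
V₂ = 12.0 × 0.5592/0.9455 = 7.10 m s⁻¹

7.10 m s⁻¹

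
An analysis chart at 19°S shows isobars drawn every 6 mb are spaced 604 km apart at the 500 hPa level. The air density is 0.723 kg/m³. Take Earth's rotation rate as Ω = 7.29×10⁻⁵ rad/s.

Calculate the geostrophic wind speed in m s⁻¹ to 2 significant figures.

29 m s⁻¹

Coriolis parameter at 19°S:
f = 2Ω sin φ = 2 × 7.29×10⁻⁵ × sin 19° = 4.75×10⁻⁵ s⁻¹
Pressure gradient: |∂P/∂n| = 600 Pa / 604000 m = 9.93×10⁻⁴ Pa/m
Geostrophic balance (pressure-gradient force = Coriolis force):
V_g = (1/(fρ)) |∂P/∂n| = 9.93×10⁻⁴ / (4.75×10⁻⁵ × 0.723) = 28.9 m/s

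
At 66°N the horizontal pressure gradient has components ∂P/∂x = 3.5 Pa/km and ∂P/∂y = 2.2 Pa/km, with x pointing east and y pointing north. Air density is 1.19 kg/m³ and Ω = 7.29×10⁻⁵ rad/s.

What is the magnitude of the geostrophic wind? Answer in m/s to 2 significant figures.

Coriolis parameter at 66°N:
f = 2Ω sin φ = 2 × 7.29×10⁻⁵ × sin 66° = 1.33×10⁻⁴ s⁻¹
Component geostrophic relations (x east, y north):
u_g = −(1/(fρ)) ∂P/∂y,  v_g = (1/(fρ)) ∂P/∂x
u_g = −(2.2×10⁻³)/(1.33×10⁻⁴ × 1.19) = −13.9 m/s;  v_g = (3.5×10⁻³)/(1.33×10⁻⁴ × 1.19) = 22.1 m/s
|V_g| = √(u_g² + v_g²) = 26.1 m/s

26 m/s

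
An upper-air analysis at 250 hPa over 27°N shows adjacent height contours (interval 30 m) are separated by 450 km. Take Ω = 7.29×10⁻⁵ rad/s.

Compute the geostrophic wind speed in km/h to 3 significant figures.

35.6 km/h

Coriolis parameter at 27°N:
f = 2Ω sin φ = 2 × 7.29×10⁻⁵ × sin 27° = 6.62×10⁻⁵ s⁻¹
Height gradient: |∂Z/∂n| = 30 m / 450000 m = 6.67×10⁻⁵
On a pressure surface, geostrophic balance gives V_g = (g/f)|∂Z/∂n|:
V_g = 9.81 × 6.67×10⁻⁵ / 6.62×10⁻⁵ = 9.88 m/s
Converting: 9.88 m/s × 3.6 = 35.6 km/h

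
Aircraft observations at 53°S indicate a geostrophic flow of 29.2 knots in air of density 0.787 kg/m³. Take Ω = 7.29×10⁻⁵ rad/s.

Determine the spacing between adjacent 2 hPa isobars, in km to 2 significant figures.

Coriolis parameter at 53°S:
f = 2Ω sin φ = 2 × 7.29×10⁻⁵ × sin 53° = 1.16×10⁻⁴ s⁻¹
Wind speed in SI: 29.2 knots = 15.0 m/s
Geostrophic balance rearranged: |∂P/∂n| = f ρ V_g
|∂P/∂n| = 1.16×10⁻⁴ × 0.787 × 15.0 = 1.38×10⁻³ Pa/m
Isobar spacing: Δn = ΔP/|∂P/∂n| = 200 Pa / 1.38×10⁻³ Pa/m = 145287 m ≈ 150 km

150 km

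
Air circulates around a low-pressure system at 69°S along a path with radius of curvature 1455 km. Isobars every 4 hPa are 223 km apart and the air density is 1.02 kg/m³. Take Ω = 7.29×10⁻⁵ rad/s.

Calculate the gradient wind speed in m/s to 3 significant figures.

Coriolis parameter at 69°S:
f = 2Ω sin φ = 2 × 7.29×10⁻⁵ × sin 69° = 1.36×10⁻⁴ s⁻¹
Pressure gradient: |∂P/∂n| = 400 Pa / 223000 m = 1.79×10⁻³ Pa/m
Geostrophic speed: V_g = |∂P/∂n|/(fρ) = 1.79×10⁻³/(1.36×10⁻⁴ × 1.02) = 12.9 m/s
Around a low, centrifugal force acts outward with Coriolis, so pressure-gradient force balances both:
(1/ρ)|∂P/∂n| = fV + V²/R  →  V² + fR·V − fR·V_g = 0
With fR = 1.36×10⁻⁴ × 1455×10³ m = 198 m/s:
V = [−fR + √((fR)² + 4 fR V_g)]/2 = [−198 + √(198² + 4×198×12.9)]/2 = 12.2 m/s
Subgeostrophic (V < V_g = 12.9 m/s), as expected around a low.

12.2 m/s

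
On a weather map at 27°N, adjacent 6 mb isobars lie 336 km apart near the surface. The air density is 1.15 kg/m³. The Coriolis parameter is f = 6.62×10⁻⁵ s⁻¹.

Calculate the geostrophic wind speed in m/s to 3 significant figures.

23.5 m/s

Pressure gradient: |∂P/∂n| = 600 Pa / 336000 m = 1.79×10⁻³ Pa/m
Geostrophic balance (pressure-gradient force = Coriolis force):
V_g = (1/(fρ)) |∂P/∂n| = 1.79×10⁻³ / (6.62×10⁻⁵ × 1.15) = 23.5 m/s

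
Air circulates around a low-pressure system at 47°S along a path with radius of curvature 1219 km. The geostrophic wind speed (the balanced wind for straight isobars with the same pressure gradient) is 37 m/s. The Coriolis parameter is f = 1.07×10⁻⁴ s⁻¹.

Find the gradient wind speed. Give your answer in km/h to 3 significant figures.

Around a low, centrifugal force acts outward with Coriolis, so pressure-gradient force balances both:
(1/ρ)|∂P/∂n| = fV + V²/R  →  V² + fR·V − fR·V_g = 0
With fR = 1.07×10⁻⁴ × 1219×10³ m = 130 m/s:
V = [−fR + √((fR)² + 4 fR V_g)]/2 = [−130 + √(130² + 4×130×37)]/2 = 30.1 m/s
Subgeostrophic (V < V_g = 37 m/s), as expected around a low.
Converting: 30.1 m/s × 3.6 = 108 km/h

108 km/h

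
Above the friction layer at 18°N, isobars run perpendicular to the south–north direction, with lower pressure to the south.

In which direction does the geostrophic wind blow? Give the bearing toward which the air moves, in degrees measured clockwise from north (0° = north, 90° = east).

270°

The pressure-gradient force points toward the south (bearing 180°).
Geostrophic balance: in the Northern Hemisphere the Coriolis force deflects motion to the right, so the geostrophic wind blows 90° to the right of the pressure-gradient force (low pressure on the left).
Rotating 180° by 90° clockwise gives 270° — the wind blows toward the west.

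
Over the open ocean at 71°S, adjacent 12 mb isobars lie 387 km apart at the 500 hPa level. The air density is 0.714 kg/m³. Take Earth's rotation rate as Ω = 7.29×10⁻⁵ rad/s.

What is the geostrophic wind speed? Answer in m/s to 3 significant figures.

Coriolis parameter at 71°S:
f = 2Ω sin φ = 2 × 7.29×10⁻⁵ × sin 71° = 1.38×10⁻⁴ s⁻¹
Pressure gradient: |∂P/∂n| = 1200 Pa / 387000 m = 3.10×10⁻³ Pa/m
Geostrophic balance (pressure-gradient force = Coriolis force):
V_g = (1/(fρ)) |∂P/∂n| = 3.10×10⁻³ / (1.38×10⁻⁴ × 0.714) = 31.5 m/s

31.5 m/s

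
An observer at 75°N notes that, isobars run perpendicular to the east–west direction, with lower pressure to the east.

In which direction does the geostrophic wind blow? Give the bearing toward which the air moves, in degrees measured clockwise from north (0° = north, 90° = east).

180°

The pressure-gradient force points toward the east (bearing 090°).
Geostrophic balance: in the Northern Hemisphere the Coriolis force deflects motion to the right, so the geostrophic wind blows 90° to the right of the pressure-gradient force (low pressure on the left).
Rotating 090° by 90° clockwise gives 180° — the wind blows toward the south.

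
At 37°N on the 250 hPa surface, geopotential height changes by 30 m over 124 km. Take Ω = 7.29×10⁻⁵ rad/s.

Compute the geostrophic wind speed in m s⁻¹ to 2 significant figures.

Coriolis parameter at 37°N:
f = 2Ω sin φ = 2 × 7.29×10⁻⁵ × sin 37° = 8.77×10⁻⁵ s⁻¹
Height gradient: |∂Z/∂n| = 30 m / 124000 m = 2.42×10⁻⁴
On a pressure surface, geostrophic balance gives V_g = (g/f)|∂Z/∂n|:
V_g = 9.81 × 2.42×10⁻⁴ / 8.77×10⁻⁵ = 27.0 m/s

27 m s⁻¹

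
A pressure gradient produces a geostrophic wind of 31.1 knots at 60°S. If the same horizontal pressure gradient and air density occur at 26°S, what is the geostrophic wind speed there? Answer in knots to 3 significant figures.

61.4 knots

With the same pressure gradient and density, V_g ∝ 1/f ∝ 1/sin φ.
V₂ = V₁ · sin φ₁ / sin φ₂ = 31.1 × sin 60° / sin 26°
V₂ = 31.1 × 0.8660/0.4384 = 61.4 knots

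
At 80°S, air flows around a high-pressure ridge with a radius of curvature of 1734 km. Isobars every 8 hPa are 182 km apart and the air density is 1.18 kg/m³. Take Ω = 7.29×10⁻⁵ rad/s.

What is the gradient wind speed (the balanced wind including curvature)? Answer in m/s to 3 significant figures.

29.4 m/s

Coriolis parameter at 80°S:
f = 2Ω sin φ = 2 × 7.29×10⁻⁵ × sin 80° = 1.44×10⁻⁴ s⁻¹
Pressure gradient: |∂P/∂n| = 800 Pa / 182000 m = 4.40×10⁻³ Pa/m
Geostrophic speed: V_g = |∂P/∂n|/(fρ) = 4.40×10⁻³/(1.44×10⁻⁴ × 1.18) = 25.9 m/s
Around a high, pressure-gradient force acts outward with centrifugal, so Coriolis balances both:
fV = (1/ρ)|∂P/∂n| + V²/R  →  V² − fR·V + fR·V_g = 0
With fR = 1.44×10⁻⁴ × 1734×10³ m = 249 m/s:
V = [fR − √((fR)² − 4 fR V_g)]/2 = [249 − √(249² − 4×249×25.9)]/2 = 29.4 m/s
Supergeostrophic (V > V_g = 25.9 m/s), as expected around a high.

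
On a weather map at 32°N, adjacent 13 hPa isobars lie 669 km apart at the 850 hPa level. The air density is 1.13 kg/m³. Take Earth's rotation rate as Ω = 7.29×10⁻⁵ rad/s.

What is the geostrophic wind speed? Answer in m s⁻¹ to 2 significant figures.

Coriolis parameter at 32°N:
f = 2Ω sin φ = 2 × 7.29×10⁻⁵ × sin 32° = 7.73×10⁻⁵ s⁻¹
Pressure gradient: |∂P/∂n| = 1300 Pa / 669000 m = 1.94×10⁻³ Pa/m
Geostrophic balance (pressure-gradient force = Coriolis force):
V_g = (1/(fρ)) |∂P/∂n| = 1.94×10⁻³ / (7.73×10⁻⁵ × 1.13) = 22.3 m/s

22 m s⁻¹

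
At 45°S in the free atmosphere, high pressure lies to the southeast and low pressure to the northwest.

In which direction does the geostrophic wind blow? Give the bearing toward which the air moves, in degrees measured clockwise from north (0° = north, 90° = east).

The pressure-gradient force points toward the northwest (bearing 315°).
Geostrophic balance: in the Southern Hemisphere the Coriolis force deflects motion to the left, so the geostrophic wind blows 90° to the left of the pressure-gradient force (low pressure on the right).
Rotating 315° by 90° counterclockwise gives 225° — the wind blows toward the southwest.

225°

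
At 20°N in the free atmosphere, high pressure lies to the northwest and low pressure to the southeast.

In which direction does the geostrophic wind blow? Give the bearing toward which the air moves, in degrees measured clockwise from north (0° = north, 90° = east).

225°

The pressure-gradient force points toward the southeast (bearing 135°).
Geostrophic balance: in the Northern Hemisphere the Coriolis force deflects motion to the right, so the geostrophic wind blows 90° to the right of the pressure-gradient force (low pressure on the left).
Rotating 135° by 90° clockwise gives 225° — the wind blows toward the southwest.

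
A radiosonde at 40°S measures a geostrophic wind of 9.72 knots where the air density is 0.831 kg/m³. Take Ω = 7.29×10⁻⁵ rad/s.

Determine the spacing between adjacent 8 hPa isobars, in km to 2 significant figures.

2100 km

Coriolis parameter at 40°S:
f = 2Ω sin φ = 2 × 7.29×10⁻⁵ × sin 40° = 9.37×10⁻⁵ s⁻¹
Wind speed in SI: 9.72 knots = 5.00 m/s
Geostrophic balance rearranged: |∂P/∂n| = f ρ V_g
|∂P/∂n| = 9.37×10⁻⁵ × 0.831 × 5.00 = 3.89×10⁻⁴ Pa/m
Isobar spacing: Δn = ΔP/|∂P/∂n| = 800 Pa / 3.89×10⁻⁴ Pa/m = 2054280 m ≈ 2100 km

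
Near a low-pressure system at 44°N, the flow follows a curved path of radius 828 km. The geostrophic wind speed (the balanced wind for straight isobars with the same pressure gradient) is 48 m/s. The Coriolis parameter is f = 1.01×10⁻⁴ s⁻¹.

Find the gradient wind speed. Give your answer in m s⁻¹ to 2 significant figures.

34 m s⁻¹

Around a low, centrifugal force acts outward with Coriolis, so pressure-gradient force balances both:
(1/ρ)|∂P/∂n| = fV + V²/R  →  V² + fR·V − fR·V_g = 0
With fR = 1.01×10⁻⁴ × 828×10³ m = 83.6 m/s:
V = [−fR + √((fR)² + 4 fR V_g)]/2 = [−83.6 + √(83.6² + 4×83.6×48)]/2 = 34.1 m/s
Subgeostrophic (V < V_g = 48 m/s), as expected around a low.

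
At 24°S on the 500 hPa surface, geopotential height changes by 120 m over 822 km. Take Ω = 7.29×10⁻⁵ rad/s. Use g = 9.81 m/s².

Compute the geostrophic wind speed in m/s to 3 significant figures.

24.1 m/s

Coriolis parameter at 24°S:
f = 2Ω sin φ = 2 × 7.29×10⁻⁵ × sin 24° = 5.93×10⁻⁵ s⁻¹
Height gradient: |∂Z/∂n| = 120 m / 822000 m = 1.46×10⁻⁴
On a pressure surface, geostrophic balance gives V_g = (g/f)|∂Z/∂n|:
V_g = 9.81 × 1.46×10⁻⁴ / 5.93×10⁻⁵ = 24.1 m/s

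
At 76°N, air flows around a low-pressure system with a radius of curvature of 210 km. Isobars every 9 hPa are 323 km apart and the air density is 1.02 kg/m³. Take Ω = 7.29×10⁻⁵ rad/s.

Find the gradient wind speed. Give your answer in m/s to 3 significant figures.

Coriolis parameter at 76°N:
f = 2Ω sin φ = 2 × 7.29×10⁻⁵ × sin 76° = 1.41×10⁻⁴ s⁻¹
Pressure gradient: |∂P/∂n| = 900 Pa / 323000 m = 2.79×10⁻³ Pa/m
Geostrophic speed: V_g = |∂P/∂n|/(fρ) = 2.79×10⁻³/(1.41×10⁻⁴ × 1.02) = 19.3 m/s
Around a low, centrifugal force acts outward with Coriolis, so pressure-gradient force balances both:
(1/ρ)|∂P/∂n| = fV + V²/R  →  V² + fR·V − fR·V_g = 0
With fR = 1.41×10⁻⁴ × 210×10³ m = 29.7 m/s:
V = [−fR + √((fR)² + 4 fR V_g)]/2 = [−29.7 + √(29.7² + 4×29.7×19.3)]/2 = 13.3 m/s
Subgeostrophic (V < V_g = 19.3 m/s), as expected around a low.

13.3 m/s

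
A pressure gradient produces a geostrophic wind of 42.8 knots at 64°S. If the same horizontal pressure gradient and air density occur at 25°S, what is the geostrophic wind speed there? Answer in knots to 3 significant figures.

91.0 knots

With the same pressure gradient and density, V_g ∝ 1/f ∝ 1/sin φ.
V₂ = V₁ · sin φ₁ / sin φ₂ = 42.8 × sin 64° / sin 25°
V₂ = 42.8 × 0.8988/0.4226 = 91.0 knots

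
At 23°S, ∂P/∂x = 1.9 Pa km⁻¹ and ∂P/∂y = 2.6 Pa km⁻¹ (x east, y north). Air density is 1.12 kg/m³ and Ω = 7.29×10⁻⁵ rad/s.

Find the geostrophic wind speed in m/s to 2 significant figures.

50 m/s

Coriolis parameter at 23°S:
f = 2Ω sin φ = 2 × 7.29×10⁻⁵ × sin 23° = 5.70×10⁻⁵ s⁻¹
In the Southern Hemisphere f is negative: f = −5.70×10⁻⁵ s⁻¹.
Component geostrophic relations (x east, y north):
u_g = −(1/(fρ)) ∂P/∂y,  v_g = (1/(fρ)) ∂P/∂x
u_g = −(2.6×10⁻³)/(−5.70×10⁻⁵ × 1.12) = 40.7 m/s;  v_g = (1.9×10⁻³)/(−5.70×10⁻⁵ × 1.12) = −29.8 m/s
|V_g| = √(u_g² + v_g²) = 50.5 m/s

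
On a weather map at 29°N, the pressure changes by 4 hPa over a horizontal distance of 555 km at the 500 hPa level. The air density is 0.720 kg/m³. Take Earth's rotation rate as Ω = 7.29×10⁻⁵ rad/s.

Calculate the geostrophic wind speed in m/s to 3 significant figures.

Coriolis parameter at 29°N:
f = 2Ω sin φ = 2 × 7.29×10⁻⁵ × sin 29° = 7.07×10⁻⁵ s⁻¹
Pressure gradient: |∂P/∂n| = 400 Pa / 555000 m = 7.21×10⁻⁴ Pa/m
Geostrophic balance (pressure-gradient force = Coriolis force):
V_g = (1/(fρ)) |∂P/∂n| = 7.21×10⁻⁴ / (7.07×10⁻⁵ × 0.720) = 14.2 m/s

14.2 m/s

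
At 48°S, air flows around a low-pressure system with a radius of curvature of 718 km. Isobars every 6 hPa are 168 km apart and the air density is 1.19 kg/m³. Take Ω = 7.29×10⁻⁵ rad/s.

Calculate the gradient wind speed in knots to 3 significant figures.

Coriolis parameter at 48°S:
f = 2Ω sin φ = 2 × 7.29×10⁻⁵ × sin 48° = 1.08×10⁻⁴ s⁻¹
Pressure gradient: |∂P/∂n| = 600 Pa / 168000 m = 3.57×10⁻³ Pa/m
Geostrophic speed: V_g = |∂P/∂n|/(fρ) = 3.57×10⁻³/(1.08×10⁻⁴ × 1.19) = 27.7 m/s
Around a low, centrifugal force acts outward with Coriolis, so pressure-gradient force balances both:
(1/ρ)|∂P/∂n| = fV + V²/R  →  V² + fR·V − fR·V_g = 0
With fR = 1.08×10⁻⁴ × 718×10³ m = 77.8 m/s:
V = [−fR + √((fR)² + 4 fR V_g)]/2 = [−77.8 + √(77.8² + 4×77.8×27.7)]/2 = 21.7 m/s
Subgeostrophic (V < V_g = 27.7 m/s), as expected around a low.
Converting: 21.7 m/s × 1.944 = 42.1 knots

42.1 knots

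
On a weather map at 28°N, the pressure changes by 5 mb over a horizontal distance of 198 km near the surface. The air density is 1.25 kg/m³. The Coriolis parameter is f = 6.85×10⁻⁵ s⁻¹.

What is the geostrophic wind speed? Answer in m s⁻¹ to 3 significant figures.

Pressure gradient: |∂P/∂n| = 500 Pa / 198000 m = 2.53×10⁻³ Pa/m
Geostrophic balance (pressure-gradient force = Coriolis force):
V_g = (1/(fρ)) |∂P/∂n| = 2.53×10⁻³ / (6.85×10⁻⁵ × 1.25) = 29.5 m/s

29.5 m s⁻¹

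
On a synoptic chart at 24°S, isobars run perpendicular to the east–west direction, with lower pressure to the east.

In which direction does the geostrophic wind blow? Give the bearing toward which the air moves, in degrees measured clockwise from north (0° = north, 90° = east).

The pressure-gradient force points toward the east (bearing 090°).
Geostrophic balance: in the Southern Hemisphere the Coriolis force deflects motion to the left, so the geostrophic wind blows 90° to the left of the pressure-gradient force (low pressure on the right).
Rotating 090° by 90° counterclockwise gives 000° — the wind blows toward the north.

000°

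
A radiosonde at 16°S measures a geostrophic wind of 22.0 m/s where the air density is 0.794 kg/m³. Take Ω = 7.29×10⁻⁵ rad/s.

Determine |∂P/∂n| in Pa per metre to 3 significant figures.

7.02×10⁻⁴ Pa/m

Coriolis parameter at 16°S:
f = 2Ω sin φ = 2 × 7.29×10⁻⁵ × sin 16° = 4.02×10⁻⁵ s⁻¹
Geostrophic balance rearranged: |∂P/∂n| = f ρ V_g
|∂P/∂n| = 4.02×10⁻⁵ × 0.794 × 22.0 = 7.02×10⁻⁴ Pa/m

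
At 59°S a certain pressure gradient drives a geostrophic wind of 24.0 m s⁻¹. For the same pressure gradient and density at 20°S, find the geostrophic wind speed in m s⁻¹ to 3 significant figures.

60.1 m s⁻¹

With the same pressure gradient and density, V_g ∝ 1/f ∝ 1/sin φ.
V₂ = V₁ · sin φ₁ / sin φ₂ = 24.0 × sin 59° / sin 20°
V₂ = 24.0 × 0.8572/0.3420 = 60.1 m s⁻¹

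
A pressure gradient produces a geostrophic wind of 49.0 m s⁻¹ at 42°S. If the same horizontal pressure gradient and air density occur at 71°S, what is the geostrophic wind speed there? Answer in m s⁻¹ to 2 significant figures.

35 m s⁻¹

With the same pressure gradient and density, V_g ∝ 1/f ∝ 1/sin φ.
V₂ = V₁ · sin φ₁ / sin φ₂ = 49.0 × sin 42° / sin 71°
V₂ = 49.0 × 0.6691/0.9455 = 35 m s⁻¹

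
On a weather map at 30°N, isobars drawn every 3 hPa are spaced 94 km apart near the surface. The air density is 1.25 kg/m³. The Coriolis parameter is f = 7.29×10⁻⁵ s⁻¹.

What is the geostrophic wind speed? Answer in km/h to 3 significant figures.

Pressure gradient: |∂P/∂n| = 300 Pa / 94000 m = 3.19×10⁻³ Pa/m
Geostrophic balance (pressure-gradient force = Coriolis force):
V_g = (1/(fρ)) |∂P/∂n| = 3.19×10⁻³ / (7.29×10⁻⁵ × 1.25) = 35.0 m/s
Converting: 35.0 m/s × 3.6 = 126 km/h

126 km/h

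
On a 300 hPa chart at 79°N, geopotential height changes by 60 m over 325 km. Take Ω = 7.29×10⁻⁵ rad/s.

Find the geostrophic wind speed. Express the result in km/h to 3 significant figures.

45.6 km/h

Coriolis parameter at 79°N:
f = 2Ω sin φ = 2 × 7.29×10⁻⁵ × sin 79° = 1.43×10⁻⁴ s⁻¹
Height gradient: |∂Z/∂n| = 60 m / 325000 m = 1.85×10⁻⁴
On a pressure surface, geostrophic balance gives V_g = (g/f)|∂Z/∂n|:
V_g = 9.81 × 1.85×10⁻⁴ / 1.43×10⁻⁴ = 12.7 m/s
Converting: 12.7 m/s × 3.6 = 45.6 km/h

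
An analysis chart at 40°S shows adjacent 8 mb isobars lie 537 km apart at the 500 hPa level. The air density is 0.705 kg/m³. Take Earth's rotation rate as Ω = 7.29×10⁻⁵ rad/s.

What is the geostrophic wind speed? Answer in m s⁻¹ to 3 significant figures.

Coriolis parameter at 40°S:
f = 2Ω sin φ = 2 × 7.29×10⁻⁵ × sin 40° = 9.37×10⁻⁵ s⁻¹
Pressure gradient: |∂P/∂n| = 800 Pa / 537000 m = 1.49×10⁻³ Pa/m
Geostrophic balance (pressure-gradient force = Coriolis force):
V_g = (1/(fρ)) |∂P/∂n| = 1.49×10⁻³ / (9.37×10⁻⁵ × 0.705) = 22.5 m/s

22.5 m s⁻¹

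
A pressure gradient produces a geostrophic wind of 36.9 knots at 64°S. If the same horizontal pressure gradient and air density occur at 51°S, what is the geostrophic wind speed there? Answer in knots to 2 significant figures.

With the same pressure gradient and density, V_g ∝ 1/f ∝ 1/sin φ.
V₂ = V₁ · sin φ₁ / sin φ₂ = 36.9 × sin 64° / sin 51°
V₂ = 36.9 × 0.8988/0.7771 = 43 knots

43 knots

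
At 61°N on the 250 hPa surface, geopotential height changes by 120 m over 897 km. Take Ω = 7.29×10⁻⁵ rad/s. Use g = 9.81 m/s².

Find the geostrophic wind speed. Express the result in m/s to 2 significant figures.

10 m/s

Coriolis parameter at 61°N:
f = 2Ω sin φ = 2 × 7.29×10⁻⁵ × sin 61° = 1.28×10⁻⁴ s⁻¹
Height gradient: |∂Z/∂n| = 120 m / 897000 m = 1.34×10⁻⁴
On a pressure surface, geostrophic balance gives V_g = (g/f)|∂Z/∂n|:
V_g = 9.81 × 1.34×10⁻⁴ / 1.28×10⁻⁴ = 10.3 m/s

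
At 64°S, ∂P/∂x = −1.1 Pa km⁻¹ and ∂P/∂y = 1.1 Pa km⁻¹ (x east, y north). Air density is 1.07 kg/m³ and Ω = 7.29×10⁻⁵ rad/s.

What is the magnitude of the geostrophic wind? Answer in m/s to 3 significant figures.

Coriolis parameter at 64°S:
f = 2Ω sin φ = 2 × 7.29×10⁻⁵ × sin 64° = 1.31×10⁻⁴ s⁻¹
In the Southern Hemisphere f is negative: f = −1.31×10⁻⁴ s⁻¹.
Component geostrophic relations (x east, y north):
u_g = −(1/(fρ)) ∂P/∂y,  v_g = (1/(fρ)) ∂P/∂x
u_g = −(1.1×10⁻³)/(−1.31×10⁻⁴ × 1.07) = 7.84 m/s;  v_g = (−1.1×10⁻³)/(−1.31×10⁻⁴ × 1.07) = 7.84 m/s
|V_g| = √(u_g² + v_g²) = 11.1 m/s

11.1 m/s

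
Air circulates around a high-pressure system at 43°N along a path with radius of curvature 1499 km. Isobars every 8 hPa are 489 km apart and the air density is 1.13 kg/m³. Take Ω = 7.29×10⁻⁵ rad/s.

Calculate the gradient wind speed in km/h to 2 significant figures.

Coriolis parameter at 43°N:
f = 2Ω sin φ = 2 × 7.29×10⁻⁵ × sin 43° = 9.94×10⁻⁵ s⁻¹
Pressure gradient: |∂P/∂n| = 800 Pa / 489000 m = 1.64×10⁻³ Pa/m
Geostrophic speed: V_g = |∂P/∂n|/(fρ) = 1.64×10⁻³/(9.94×10⁻⁵ × 1.13) = 14.6 m/s
Around a high, pressure-gradient force acts outward with centrifugal, so Coriolis balances both:
fV = (1/ρ)|∂P/∂n| + V²/R  →  V² − fR·V + fR·V_g = 0
With fR = 9.94×10⁻⁵ × 1499×10³ m = 149 m/s:
V = [fR − √((fR)² − 4 fR V_g)]/2 = [149 − √(149² − 4×149×14.6)]/2 = 16.4 m/s
Supergeostrophic (V > V_g = 14.6 m/s), as expected around a high.
Converting: 16.4 m/s × 3.6 = 59 km/h

59 km/h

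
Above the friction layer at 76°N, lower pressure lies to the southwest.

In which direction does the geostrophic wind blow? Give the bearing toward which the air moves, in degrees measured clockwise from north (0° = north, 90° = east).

315°

The pressure-gradient force points toward the southwest (bearing 225°).
Geostrophic balance: in the Northern Hemisphere the Coriolis force deflects motion to the right, so the geostrophic wind blows 90° to the right of the pressure-gradient force (low pressure on the left).
Rotating 225° by 90° clockwise gives 315° — the wind blows toward the northwest.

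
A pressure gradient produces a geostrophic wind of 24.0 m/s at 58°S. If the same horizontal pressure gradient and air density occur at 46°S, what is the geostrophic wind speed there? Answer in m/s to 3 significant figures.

With the same pressure gradient and density, V_g ∝ 1/f ∝ 1/sin φ.
V₂ = V₁ · sin φ₁ / sin φ₂ = 24.0 × sin 58° / sin 46°
V₂ = 24.0 × 0.8480/0.7193 = 28.3 m/s

28.3 m/s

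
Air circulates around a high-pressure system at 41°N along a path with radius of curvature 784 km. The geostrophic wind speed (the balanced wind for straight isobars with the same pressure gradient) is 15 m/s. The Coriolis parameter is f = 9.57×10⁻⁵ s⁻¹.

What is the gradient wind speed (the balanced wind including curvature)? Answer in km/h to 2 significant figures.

Around a high, pressure-gradient force acts outward with centrifugal, so Coriolis balances both:
fV = (1/ρ)|∂P/∂n| + V²/R  →  V² − fR·V + fR·V_g = 0
With fR = 9.57×10⁻⁵ × 784×10³ m = 75.0 m/s:
V = [fR − √((fR)² − 4 fR V_g)]/2 = [75.0 − √(75.0² − 4×75.0×15)]/2 = 20.7 m/s
Supergeostrophic (V > V_g = 15 m/s), as expected around a high.
Converting: 20.7 m/s × 3.6 = 75 km/h

75 km/h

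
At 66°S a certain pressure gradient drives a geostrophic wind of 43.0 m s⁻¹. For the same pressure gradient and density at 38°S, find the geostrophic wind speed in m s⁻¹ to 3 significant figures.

63.8 m s⁻¹

With the same pressure gradient and density, V_g ∝ 1/f ∝ 1/sin φ.
V₂ = V₁ · sin φ₁ / sin φ₂ = 43.0 × sin 66° / sin 38°
V₂ = 43.0 × 0.9135/0.6157 = 63.8 m s⁻¹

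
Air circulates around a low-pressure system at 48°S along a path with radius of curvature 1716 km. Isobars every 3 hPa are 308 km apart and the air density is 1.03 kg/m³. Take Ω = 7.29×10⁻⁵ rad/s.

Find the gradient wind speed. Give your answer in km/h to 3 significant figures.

Coriolis parameter at 48°S:
f = 2Ω sin φ = 2 × 7.29×10⁻⁵ × sin 48° = 1.08×10⁻⁴ s⁻¹
Pressure gradient: |∂P/∂n| = 300 Pa / 308000 m = 9.74×10⁻⁴ Pa/m
Geostrophic speed: V_g = |∂P/∂n|/(fρ) = 9.74×10⁻⁴/(1.08×10⁻⁴ × 1.03) = 8.73 m/s
Around a low, centrifugal force acts outward with Coriolis, so pressure-gradient force balances both:
(1/ρ)|∂P/∂n| = fV + V²/R  →  V² + fR·V − fR·V_g = 0
With fR = 1.08×10⁻⁴ × 1716×10³ m = 186 m/s:
V = [−fR + √((fR)² + 4 fR V_g)]/2 = [−186 + √(186² + 4×186×8.73)]/2 = 8.35 m/s
Subgeostrophic (V < V_g = 8.73 m/s), as expected around a low.
Converting: 8.35 m/s × 3.6 = 30.1 km/h

30.1 km/h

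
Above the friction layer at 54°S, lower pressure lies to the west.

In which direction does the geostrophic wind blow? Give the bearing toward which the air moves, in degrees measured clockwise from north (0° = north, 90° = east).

180°

The pressure-gradient force points toward the west (bearing 270°).
Geostrophic balance: in the Southern Hemisphere the Coriolis force deflects motion to the left, so the geostrophic wind blows 90° to the left of the pressure-gradient force (low pressure on the right).
Rotating 270° by 90° counterclockwise gives 180° — the wind blows toward the south.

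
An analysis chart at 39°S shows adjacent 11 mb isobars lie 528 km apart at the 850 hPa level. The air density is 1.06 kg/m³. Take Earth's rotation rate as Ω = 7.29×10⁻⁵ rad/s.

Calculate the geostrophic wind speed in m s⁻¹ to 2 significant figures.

Coriolis parameter at 39°S:
f = 2Ω sin φ = 2 × 7.29×10⁻⁵ × sin 39° = 9.18×10⁻⁵ s⁻¹
Pressure gradient: |∂P/∂n| = 1100 Pa / 528000 m = 2.08×10⁻³ Pa/m
Geostrophic balance (pressure-gradient force = Coriolis force):
V_g = (1/(fρ)) |∂P/∂n| = 2.08×10⁻³ / (9.18×10⁻⁵ × 1.06) = 21.4 m/s

21 m s⁻¹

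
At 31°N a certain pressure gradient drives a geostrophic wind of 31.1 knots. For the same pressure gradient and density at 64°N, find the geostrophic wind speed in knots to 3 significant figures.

With the same pressure gradient and density, V_g ∝ 1/f ∝ 1/sin φ.
V₂ = V₁ · sin φ₁ / sin φ₂ = 31.1 × sin 31° / sin 64°
V₂ = 31.1 × 0.5150/0.8988 = 17.8 knots

17.8 knots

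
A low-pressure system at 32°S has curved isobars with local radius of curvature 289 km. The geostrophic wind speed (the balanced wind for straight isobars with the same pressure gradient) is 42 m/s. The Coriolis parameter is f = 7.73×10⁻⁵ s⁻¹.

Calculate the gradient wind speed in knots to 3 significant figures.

Around a low, centrifugal force acts outward with Coriolis, so pressure-gradient force balances both:
(1/ρ)|∂P/∂n| = fV + V²/R  →  V² + fR·V − fR·V_g = 0
With fR = 7.73×10⁻⁵ × 289×10³ m = 22.3 m/s:
V = [−fR + √((fR)² + 4 fR V_g)]/2 = [−22.3 + √(22.3² + 4×22.3×42)]/2 = 21.4 m/s
Subgeostrophic (V < V_g = 42 m/s), as expected around a low.
Converting: 21.4 m/s × 1.944 = 41.7 knots

41.7 knots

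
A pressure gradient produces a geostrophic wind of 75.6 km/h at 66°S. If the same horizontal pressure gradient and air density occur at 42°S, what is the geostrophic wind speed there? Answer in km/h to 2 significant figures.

With the same pressure gradient and density, V_g ∝ 1/f ∝ 1/sin φ.
V₂ = V₁ · sin φ₁ / sin φ₂ = 75.6 × sin 66° / sin 42°
V₂ = 75.6 × 0.9135/0.6691 = 100 km/h

100 km/h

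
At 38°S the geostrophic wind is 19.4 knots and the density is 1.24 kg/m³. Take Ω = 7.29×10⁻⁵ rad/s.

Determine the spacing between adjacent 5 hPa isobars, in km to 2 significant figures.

Coriolis parameter at 38°S:
f = 2Ω sin φ = 2 × 7.29×10⁻⁵ × sin 38° = 8.98×10⁻⁵ s⁻¹
Wind speed in SI: 19.4 knots = 9.98 m/s
Geostrophic balance rearranged: |∂P/∂n| = f ρ V_g
|∂P/∂n| = 8.98×10⁻⁵ × 1.24 × 9.98 = 1.11×10⁻³ Pa/m
Isobar spacing: Δn = ΔP/|∂P/∂n| = 500 Pa / 1.11×10⁻³ Pa/m = 450100 m ≈ 450 km

450 km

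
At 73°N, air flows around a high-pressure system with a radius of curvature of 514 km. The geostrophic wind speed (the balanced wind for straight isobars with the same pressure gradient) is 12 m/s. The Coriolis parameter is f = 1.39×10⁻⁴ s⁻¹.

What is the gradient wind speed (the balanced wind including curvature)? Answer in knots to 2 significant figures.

30 knots

Around a high, pressure-gradient force acts outward with centrifugal, so Coriolis balances both:
fV = (1/ρ)|∂P/∂n| + V²/R  →  V² − fR·V + fR·V_g = 0
With fR = 1.39×10⁻⁴ × 514×10³ m = 71.4 m/s:
V = [fR − √((fR)² − 4 fR V_g)]/2 = [71.4 − √(71.4² − 4×71.4×12)]/2 = 15.3 m/s
Supergeostrophic (V > V_g = 12 m/s), as expected around a high.
Converting: 15.3 m/s × 1.944 = 30 knots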